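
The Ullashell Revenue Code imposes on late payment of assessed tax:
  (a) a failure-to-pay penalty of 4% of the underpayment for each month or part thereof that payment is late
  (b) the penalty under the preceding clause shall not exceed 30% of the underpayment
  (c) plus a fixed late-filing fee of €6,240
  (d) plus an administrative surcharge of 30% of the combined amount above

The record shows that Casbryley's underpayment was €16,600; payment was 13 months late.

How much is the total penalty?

€14,586

Accrued rate: 4% × 13 = 52%, capped at 30% → 30%
Failure-to-pay penalty: 30% of €16,600 = €4,980
Penalty before surcharge: €4,980 + €6,240 = €11,220
Administrative surcharge: 30% of €11,220 = €3,366
Total penalty: €11,220 + €3,366 = €14,586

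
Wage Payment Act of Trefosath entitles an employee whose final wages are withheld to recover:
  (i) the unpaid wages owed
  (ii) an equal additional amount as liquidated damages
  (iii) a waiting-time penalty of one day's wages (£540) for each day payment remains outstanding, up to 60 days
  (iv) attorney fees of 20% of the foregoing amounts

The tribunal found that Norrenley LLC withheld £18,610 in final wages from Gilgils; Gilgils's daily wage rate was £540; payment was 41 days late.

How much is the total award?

Liquidated damages (equal amount): £18,610
Penalty days: min(41, 60) = 41
Waiting-time penalty: 41 × £540 = £22,140
Subtotal: £18,610 + £18,610 + £22,140 = £59,360
Attorney fees: 20% of £59,360 = £11,872
Total award: £59,360 + £11,872 = £71,232

£71,232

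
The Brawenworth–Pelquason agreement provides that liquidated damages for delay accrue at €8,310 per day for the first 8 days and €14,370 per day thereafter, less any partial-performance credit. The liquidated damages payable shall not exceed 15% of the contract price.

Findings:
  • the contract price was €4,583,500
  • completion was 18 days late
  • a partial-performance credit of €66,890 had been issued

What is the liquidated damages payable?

€143,290

First 8 days: 8 × €8,310 = €66,480
Remaining days: (18 − 8) × €14,370 = €143,700
Accrued per-day damages: €66,480 + €143,700 = €210,180
Less partial-performance credit: €210,180 − €66,890 = €143,290
Cap: 15% of €4,583,500 = €687,525
Cap at €687,525: €143,290 is within the cap, no reduction.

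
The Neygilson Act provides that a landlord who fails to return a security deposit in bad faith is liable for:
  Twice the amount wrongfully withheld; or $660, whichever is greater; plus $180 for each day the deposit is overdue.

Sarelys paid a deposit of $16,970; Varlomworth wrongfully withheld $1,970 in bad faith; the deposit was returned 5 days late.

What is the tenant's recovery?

Doubled: 2 × $1,970 = $3,940
Minimum $660: $3,940 meets the minimum, no increase.
Late-return penalty: 5 × $180 = $900
Damages plus late penalty: $3,940 + $900 = $4,840

$4,840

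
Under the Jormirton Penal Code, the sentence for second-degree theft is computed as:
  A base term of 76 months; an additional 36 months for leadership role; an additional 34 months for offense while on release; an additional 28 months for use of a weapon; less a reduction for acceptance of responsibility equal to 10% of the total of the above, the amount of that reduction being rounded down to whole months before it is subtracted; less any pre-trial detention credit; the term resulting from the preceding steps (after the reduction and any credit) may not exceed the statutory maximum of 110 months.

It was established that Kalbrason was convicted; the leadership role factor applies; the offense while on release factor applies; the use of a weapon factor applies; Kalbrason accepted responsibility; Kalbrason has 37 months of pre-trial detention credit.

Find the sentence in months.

Leadership role enhancement: +36 months
Offense while on release enhancement: +34 months
Use of a weapon enhancement: +28 months
Adjusted term: 76 months + 36 months + 34 months + 28 months = 174 months
Acceptance of responsibility reduction: 10% of 174 months = 17 months (rounded down)
After reduction: 174 − 17 = 157 months
Less pre-trial detention credit: 157 months − 37 months = 120 months
Cap at 110 months: 120 months exceeds the cap → 110 months

110 months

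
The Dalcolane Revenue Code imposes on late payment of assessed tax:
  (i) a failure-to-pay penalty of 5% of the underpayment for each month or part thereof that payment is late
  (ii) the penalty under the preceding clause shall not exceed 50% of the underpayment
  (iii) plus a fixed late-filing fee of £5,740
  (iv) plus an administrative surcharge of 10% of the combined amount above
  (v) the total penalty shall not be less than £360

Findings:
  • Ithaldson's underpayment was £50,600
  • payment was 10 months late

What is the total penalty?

£34,144

Accrued rate: 5% × 10 = 50%, capped at 50% → 50%
Failure-to-pay penalty: 50% of £50,600 = £25,300
Penalty before surcharge: £25,300 + £5,740 = £31,040
Administrative surcharge: 10% of £31,040 = £3,104
Total penalty: £31,040 + £3,104 = £34,144
Minimum £360: £34,144 meets the minimum, no increase.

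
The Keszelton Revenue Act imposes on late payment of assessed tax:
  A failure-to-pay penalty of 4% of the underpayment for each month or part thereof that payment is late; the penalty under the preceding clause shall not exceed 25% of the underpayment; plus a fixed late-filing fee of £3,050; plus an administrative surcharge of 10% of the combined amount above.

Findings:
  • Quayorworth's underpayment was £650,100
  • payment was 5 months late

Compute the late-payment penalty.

£146,377

Accrued rate: 4% × 5 = 20%, capped at 25% → 20%
Failure-to-pay penalty: 20% of £650,100 = £130,020
Penalty before surcharge: £130,020 + £3,050 = £133,070
Administrative surcharge: 10% of £133,070 = £13,307
Total penalty: £133,070 + £13,307 = £146,377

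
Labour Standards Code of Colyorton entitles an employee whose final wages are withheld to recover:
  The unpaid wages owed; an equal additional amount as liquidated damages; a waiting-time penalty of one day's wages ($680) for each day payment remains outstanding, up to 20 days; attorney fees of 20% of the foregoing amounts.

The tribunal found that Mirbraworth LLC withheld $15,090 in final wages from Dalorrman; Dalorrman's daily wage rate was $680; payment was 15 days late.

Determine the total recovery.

$48,456

Liquidated damages (equal amount): $15,090
Penalty days: min(15, 20) = 15
Waiting-time penalty: 15 × $680 = $10,200
Subtotal: $15,090 + $15,090 + $10,200 = $40,380
Attorney fees: 20% of $40,380 = $8,076
Total award: $40,380 + $8,076 = $48,456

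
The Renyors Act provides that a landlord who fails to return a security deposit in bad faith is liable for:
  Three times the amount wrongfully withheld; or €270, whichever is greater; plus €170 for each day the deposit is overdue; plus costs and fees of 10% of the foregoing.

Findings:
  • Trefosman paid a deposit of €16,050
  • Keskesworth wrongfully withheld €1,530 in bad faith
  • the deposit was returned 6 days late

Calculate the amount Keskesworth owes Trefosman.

Trebled: 3 × €1,530 = €4,590
Minimum €270: €4,590 meets the minimum, no increase.
Late-return penalty: 6 × €170 = €1,020
Damages plus late penalty: €4,590 + €1,020 = €5,610
Costs and fees: 10% of €5,610 = €561
Total recovery: €5,610 + €561 = €6,171

€6,171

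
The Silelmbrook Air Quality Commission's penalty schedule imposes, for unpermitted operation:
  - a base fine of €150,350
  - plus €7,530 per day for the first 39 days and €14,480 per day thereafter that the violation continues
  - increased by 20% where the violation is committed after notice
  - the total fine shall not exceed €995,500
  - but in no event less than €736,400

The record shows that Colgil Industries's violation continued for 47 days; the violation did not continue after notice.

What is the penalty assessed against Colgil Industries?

First 39 days: 39 × €7,530 = €293,670
Remaining days: (47 − 39) × €14,480 = €115,840
Per-day component: €293,670 + €115,840 = €409,510
Base plus per-day: €150,350 + €409,510 = €559,860
The violation did not continue after notice: no 20% increase.
Cap at €995,500: €559,860 is within the cap, no reduction.
Minimum €736,400: €559,860 is below the minimum → €736,400

Civil penalty: €736,400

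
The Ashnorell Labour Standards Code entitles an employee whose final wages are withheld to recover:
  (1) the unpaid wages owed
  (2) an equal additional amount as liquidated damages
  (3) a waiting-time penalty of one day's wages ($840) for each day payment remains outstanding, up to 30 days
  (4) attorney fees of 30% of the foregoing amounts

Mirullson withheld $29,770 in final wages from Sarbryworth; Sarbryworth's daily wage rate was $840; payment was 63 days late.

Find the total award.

Liquidated damages (equal amount): $29,770
Penalty days: min(63, 30) = 30
Waiting-time penalty: 30 × $840 = $25,200
Subtotal: $29,770 + $29,770 + $25,200 = $84,740
Attorney fees: 30% of $84,740 = $25,422
Total award: $84,740 + $25,422 = $110,162

$110,162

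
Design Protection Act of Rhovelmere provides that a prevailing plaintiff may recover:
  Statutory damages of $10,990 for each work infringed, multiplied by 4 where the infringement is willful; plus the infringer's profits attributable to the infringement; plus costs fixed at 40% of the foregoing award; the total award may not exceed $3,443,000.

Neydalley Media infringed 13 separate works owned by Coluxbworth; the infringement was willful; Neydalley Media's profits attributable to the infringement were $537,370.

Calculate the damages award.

Statutory damages: 13 × $10,990 = $142,870
Multiplied by 4: 4 × $142,870 = $571,480
Combined award: $571,480 + $537,370 = $1,108,850
Costs: 40% of $1,108,850 = $443,540
Award plus costs: $1,108,850 + $443,540 = $1,552,390
Cap at $3,443,000: $1,552,390 is within the cap, no reduction.

$1,552,390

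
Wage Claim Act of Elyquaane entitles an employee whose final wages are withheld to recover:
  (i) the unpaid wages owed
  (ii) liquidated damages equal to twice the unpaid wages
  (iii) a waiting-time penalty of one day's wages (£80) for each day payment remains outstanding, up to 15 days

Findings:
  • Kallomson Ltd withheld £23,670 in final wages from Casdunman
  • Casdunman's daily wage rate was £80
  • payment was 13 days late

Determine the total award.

Doubled: 2 × £23,670 = £47,340
Penalty days: min(13, 15) = 13
Waiting-time penalty: 13 × £80 = £1,040
Total award: £23,670 + £47,340 + £1,040 = £72,050

£72,050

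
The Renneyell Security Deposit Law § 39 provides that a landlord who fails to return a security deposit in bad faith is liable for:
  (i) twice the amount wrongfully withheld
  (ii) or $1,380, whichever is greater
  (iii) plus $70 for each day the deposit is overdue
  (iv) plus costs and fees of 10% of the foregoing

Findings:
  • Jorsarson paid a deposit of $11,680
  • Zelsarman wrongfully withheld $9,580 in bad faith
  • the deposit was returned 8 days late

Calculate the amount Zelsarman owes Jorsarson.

$21,692

Doubled: 2 × $9,580 = $19,160
Minimum $1,380: $19,160 meets the minimum, no increase.
Late-return penalty: 8 × $70 = $560
Damages plus late penalty: $19,160 + $560 = $19,720
Costs and fees: 10% of $19,720 = $1,972
Total recovery: $19,720 + $1,972 = $21,692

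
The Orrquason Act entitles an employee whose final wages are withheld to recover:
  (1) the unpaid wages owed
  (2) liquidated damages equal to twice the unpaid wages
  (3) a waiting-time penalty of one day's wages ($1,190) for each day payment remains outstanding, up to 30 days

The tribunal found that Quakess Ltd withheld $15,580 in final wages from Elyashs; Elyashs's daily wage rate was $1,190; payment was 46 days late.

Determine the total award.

Doubled: 2 × $15,580 = $31,160
Penalty days: min(46, 30) = 30
Waiting-time penalty: 30 × $1,190 = $35,700
Total award: $15,580 + $31,160 + $35,700 = $82,440

$82,440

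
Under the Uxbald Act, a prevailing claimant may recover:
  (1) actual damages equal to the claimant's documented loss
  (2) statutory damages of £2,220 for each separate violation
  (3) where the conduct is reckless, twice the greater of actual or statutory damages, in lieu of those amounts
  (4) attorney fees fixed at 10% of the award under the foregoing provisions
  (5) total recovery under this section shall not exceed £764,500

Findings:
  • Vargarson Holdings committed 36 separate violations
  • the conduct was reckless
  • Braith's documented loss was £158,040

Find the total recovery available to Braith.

Total recovery: £347,688

Statutory damages: 36 × £2,220 = £79,920
Greater of actual damages (£158,040) or statutory damages (£79,920): £158,040
Doubled: 2 × £158,040 = £316,080
Attorney fees: 10% of £316,080 = £31,608
Total before cap: £316,080 + £31,608 = £347,688
Cap at £764,500: £347,688 is within the cap, no reduction.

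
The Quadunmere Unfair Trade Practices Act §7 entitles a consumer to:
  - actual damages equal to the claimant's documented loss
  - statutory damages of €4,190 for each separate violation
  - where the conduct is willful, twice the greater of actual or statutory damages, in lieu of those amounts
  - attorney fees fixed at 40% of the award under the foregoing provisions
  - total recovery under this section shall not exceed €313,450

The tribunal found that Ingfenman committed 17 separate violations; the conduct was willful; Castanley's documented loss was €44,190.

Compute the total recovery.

Statutory damages: 17 × €4,190 = €71,230
Greater of actual damages (€44,190) or statutory damages (€71,230): €71,230
Doubled: 2 × €71,230 = €142,460
Attorney fees: 40% of €142,460 = €56,984
Total before cap: €142,460 + €56,984 = €199,444
Cap at €313,450: €199,444 is within the cap, no reduction.

€199,444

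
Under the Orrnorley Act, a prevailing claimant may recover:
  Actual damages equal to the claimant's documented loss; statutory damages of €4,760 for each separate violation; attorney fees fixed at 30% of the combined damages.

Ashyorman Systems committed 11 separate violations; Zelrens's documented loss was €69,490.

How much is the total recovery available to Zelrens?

Total recovery: €158,405

Statutory damages: 11 × €4,760 = €52,360
Combined damages: €69,490 + €52,360 = €121,850
Attorney fees: 30% of €121,850 = €36,555
Total recovery: €121,850 + €36,555 = €158,405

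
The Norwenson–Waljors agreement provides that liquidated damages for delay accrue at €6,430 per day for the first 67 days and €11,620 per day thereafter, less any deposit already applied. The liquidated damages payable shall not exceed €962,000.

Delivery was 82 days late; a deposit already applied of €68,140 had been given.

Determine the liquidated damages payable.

€536,970

First 67 days: 67 × €6,430 = €430,810
Remaining days: (82 − 67) × €11,620 = €174,300
Accrued per-day damages: €430,810 + €174,300 = €605,110
Less deposit already applied: €605,110 − €68,140 = €536,970
Cap at €962,000: €536,970 is within the cap, no reduction.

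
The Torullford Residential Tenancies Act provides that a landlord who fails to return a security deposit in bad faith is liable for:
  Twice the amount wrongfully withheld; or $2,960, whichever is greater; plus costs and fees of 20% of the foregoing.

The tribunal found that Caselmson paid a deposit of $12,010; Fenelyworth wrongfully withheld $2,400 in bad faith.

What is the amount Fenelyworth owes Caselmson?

Doubled: 2 × $2,400 = $4,800
Minimum $2,960: $4,800 meets the minimum, no increase.
Costs and fees: 20% of $4,800 = $960
Total recovery: $4,800 + $960 = $5,760

$5,760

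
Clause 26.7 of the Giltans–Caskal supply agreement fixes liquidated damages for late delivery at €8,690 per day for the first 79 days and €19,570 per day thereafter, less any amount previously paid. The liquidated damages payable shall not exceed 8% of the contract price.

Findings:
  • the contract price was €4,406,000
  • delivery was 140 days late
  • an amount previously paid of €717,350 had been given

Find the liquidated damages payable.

First 79 days: 79 × €8,690 = €686,510
Remaining days: (140 − 79) × €19,570 = €1,193,770
Accrued per-day damages: €686,510 + €1,193,770 = €1,880,280
Less amount previously paid: €1,880,280 − €717,350 = €1,162,930
Cap: 8% of €4,406,000 = €352,480
Cap at €352,480: €1,162,930 exceeds the cap → €352,480

€352,480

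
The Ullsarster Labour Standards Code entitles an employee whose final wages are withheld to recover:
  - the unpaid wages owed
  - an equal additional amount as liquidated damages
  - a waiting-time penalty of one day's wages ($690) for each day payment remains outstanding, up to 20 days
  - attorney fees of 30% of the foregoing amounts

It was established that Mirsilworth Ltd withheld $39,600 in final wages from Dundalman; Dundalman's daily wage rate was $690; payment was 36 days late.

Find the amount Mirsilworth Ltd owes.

Liquidated damages (equal amount): $39,600
Penalty days: min(36, 20) = 20
Waiting-time penalty: 20 × $690 = $13,800
Subtotal: $39,600 + $39,600 + $13,800 = $93,000
Attorney fees: 30% of $93,000 = $27,900
Total award: $93,000 + $27,900 = $120,900

$120,900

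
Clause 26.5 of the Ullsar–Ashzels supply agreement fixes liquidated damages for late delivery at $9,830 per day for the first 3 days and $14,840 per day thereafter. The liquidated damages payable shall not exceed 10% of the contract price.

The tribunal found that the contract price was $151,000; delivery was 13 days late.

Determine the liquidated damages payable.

Liquidated damages: $15,100

First 3 days: 3 × $9,830 = $29,490
Remaining days: (13 − 3) × $14,840 = $148,400
Accrued per-day damages: $29,490 + $148,400 = $177,890
Cap: 10% of $151,000 = $15,100
Cap at $15,100: $177,890 exceeds the cap → $15,100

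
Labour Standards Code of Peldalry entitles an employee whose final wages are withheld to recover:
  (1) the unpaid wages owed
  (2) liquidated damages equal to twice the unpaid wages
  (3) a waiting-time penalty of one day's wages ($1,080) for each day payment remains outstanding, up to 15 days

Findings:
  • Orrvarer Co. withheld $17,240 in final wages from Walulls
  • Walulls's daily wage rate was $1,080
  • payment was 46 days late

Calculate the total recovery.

Doubled: 2 × $17,240 = $34,480
Penalty days: min(46, 15) = 15
Waiting-time penalty: 15 × $1,080 = $16,200
Total award: $17,240 + $34,480 + $16,200 = $67,920

$67,920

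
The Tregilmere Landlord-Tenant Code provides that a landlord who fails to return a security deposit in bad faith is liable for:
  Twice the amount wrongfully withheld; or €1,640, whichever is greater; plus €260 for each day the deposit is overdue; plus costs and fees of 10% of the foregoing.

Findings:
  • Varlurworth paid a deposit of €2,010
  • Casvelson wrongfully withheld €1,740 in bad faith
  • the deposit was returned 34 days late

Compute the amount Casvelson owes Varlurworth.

Recovery: €13,552

Doubled: 2 × €1,740 = €3,480
Minimum €1,640: €3,480 meets the minimum, no increase.
Late-return penalty: 34 × €260 = €8,840
Damages plus late penalty: €3,480 + €8,840 = €12,320
Costs and fees: 10% of €12,320 = €1,232
Total recovery: €12,320 + €1,232 = €13,552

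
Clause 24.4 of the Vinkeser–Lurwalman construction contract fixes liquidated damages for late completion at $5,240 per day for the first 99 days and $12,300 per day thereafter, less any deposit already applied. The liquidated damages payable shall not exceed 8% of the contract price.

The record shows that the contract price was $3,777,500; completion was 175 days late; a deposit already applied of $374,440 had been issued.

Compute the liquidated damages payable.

$302,200

First 99 days: 99 × $5,240 = $518,760
Remaining days: (175 − 99) × $12,300 = $934,800
Accrued per-day damages: $518,760 + $934,800 = $1,453,560
Less deposit already applied: $1,453,560 − $374,440 = $1,079,120
Cap: 8% of $3,777,500 = $302,200
Cap at $302,200: $1,079,120 exceeds the cap → $302,200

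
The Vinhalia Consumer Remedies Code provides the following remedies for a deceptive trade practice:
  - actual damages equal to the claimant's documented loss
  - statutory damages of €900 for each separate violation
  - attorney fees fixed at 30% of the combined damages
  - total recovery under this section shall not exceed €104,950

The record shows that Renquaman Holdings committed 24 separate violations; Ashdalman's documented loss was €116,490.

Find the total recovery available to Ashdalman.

€104,950

Statutory damages: 24 × €900 = €21,600
Combined damages: €116,490 + €21,600 = €138,090
Attorney fees: 30% of €138,090 = €41,427
Total before cap: €138,090 + €41,427 = €179,517
Cap at €104,950: €179,517 exceeds the cap → €104,950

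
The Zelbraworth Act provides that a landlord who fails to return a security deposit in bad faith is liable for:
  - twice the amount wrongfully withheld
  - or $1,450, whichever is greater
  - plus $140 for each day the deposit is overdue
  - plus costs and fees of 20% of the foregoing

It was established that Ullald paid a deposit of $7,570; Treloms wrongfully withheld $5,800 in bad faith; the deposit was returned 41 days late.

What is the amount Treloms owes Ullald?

$20,808

Doubled: 2 × $5,800 = $11,600
Minimum $1,450: $11,600 meets the minimum, no increase.
Late-return penalty: 41 × $140 = $5,740
Damages plus late penalty: $11,600 + $5,740 = $17,340
Costs and fees: 20% of $17,340 = $3,468
Total recovery: $17,340 + $3,468 = $20,808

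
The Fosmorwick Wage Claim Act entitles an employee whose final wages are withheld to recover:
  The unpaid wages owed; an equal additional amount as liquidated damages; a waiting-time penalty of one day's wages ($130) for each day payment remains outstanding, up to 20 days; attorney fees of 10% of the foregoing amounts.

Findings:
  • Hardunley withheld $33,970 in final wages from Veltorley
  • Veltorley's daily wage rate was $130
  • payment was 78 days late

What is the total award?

Liquidated damages (equal amount): $33,970
Penalty days: min(78, 20) = 20
Waiting-time penalty: 20 × $130 = $2,600
Subtotal: $33,970 + $33,970 + $2,600 = $70,540
Attorney fees: 10% of $70,540 = $7,054
Total award: $70,540 + $7,054 = $77,594

$77,594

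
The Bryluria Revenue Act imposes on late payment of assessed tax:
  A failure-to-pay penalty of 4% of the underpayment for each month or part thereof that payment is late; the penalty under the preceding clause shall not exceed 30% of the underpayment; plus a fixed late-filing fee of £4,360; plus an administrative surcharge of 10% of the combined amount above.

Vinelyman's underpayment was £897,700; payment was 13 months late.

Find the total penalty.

£301,037

Accrued rate: 4% × 13 = 52%, capped at 30% → 30%
Failure-to-pay penalty: 30% of £897,700 = £269,310
Penalty before surcharge: £269,310 + £4,360 = £273,670
Administrative surcharge: 10% of £273,670 = £27,367
Total penalty: £273,670 + £27,367 = £301,037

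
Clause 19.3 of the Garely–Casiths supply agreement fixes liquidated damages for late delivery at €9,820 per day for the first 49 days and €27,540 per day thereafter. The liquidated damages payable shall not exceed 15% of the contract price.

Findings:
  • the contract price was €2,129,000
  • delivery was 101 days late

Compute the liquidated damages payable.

First 49 days: 49 × €9,820 = €481,180
Remaining days: (101 − 49) × €27,540 = €1,432,080
Accrued per-day damages: €481,180 + €1,432,080 = €1,913,260
Cap: 15% of €2,129,000 = €319,350
Cap at €319,350: €1,913,260 exceeds the cap → €319,350

€319,350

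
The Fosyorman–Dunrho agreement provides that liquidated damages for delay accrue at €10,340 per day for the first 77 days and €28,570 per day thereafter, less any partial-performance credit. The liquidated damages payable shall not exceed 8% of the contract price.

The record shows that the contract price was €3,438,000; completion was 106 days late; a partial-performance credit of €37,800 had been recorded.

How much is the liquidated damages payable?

€275,040

First 77 days: 77 × €10,340 = €796,180
Remaining days: (106 − 77) × €28,570 = €828,530
Accrued per-day damages: €796,180 + €828,530 = €1,624,710
Less partial-performance credit: €1,624,710 − €37,800 = €1,586,910
Cap: 8% of €3,438,000 = €275,040
Cap at €275,040: €1,586,910 exceeds the cap → €275,040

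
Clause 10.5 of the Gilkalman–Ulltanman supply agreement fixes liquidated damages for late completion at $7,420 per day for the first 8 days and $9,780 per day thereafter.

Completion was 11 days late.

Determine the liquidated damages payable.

$88,700

First 8 days: 8 × $7,420 = $59,360
Remaining days: (11 − 8) × $9,780 = $29,340
Accrued per-day damages: $59,360 + $29,340 = $88,700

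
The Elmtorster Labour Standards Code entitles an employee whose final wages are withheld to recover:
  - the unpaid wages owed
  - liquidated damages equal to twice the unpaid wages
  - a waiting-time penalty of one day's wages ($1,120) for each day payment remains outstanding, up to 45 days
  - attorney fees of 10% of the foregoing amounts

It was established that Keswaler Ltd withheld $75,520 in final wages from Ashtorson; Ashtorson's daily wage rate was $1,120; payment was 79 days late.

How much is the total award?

$304,656

Doubled: 2 × $75,520 = $151,040
Penalty days: min(79, 45) = 45
Waiting-time penalty: 45 × $1,120 = $50,400
Subtotal: $75,520 + $151,040 + $50,400 = $276,960
Attorney fees: 10% of $276,960 = $27,696
Total award: $276,960 + $27,696 = $304,656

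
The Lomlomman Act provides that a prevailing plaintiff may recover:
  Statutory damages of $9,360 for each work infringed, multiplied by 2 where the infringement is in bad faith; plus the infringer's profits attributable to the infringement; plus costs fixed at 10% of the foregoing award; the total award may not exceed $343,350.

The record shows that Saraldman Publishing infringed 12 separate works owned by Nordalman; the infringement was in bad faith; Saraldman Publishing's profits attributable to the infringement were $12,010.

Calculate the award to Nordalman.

$260,315

Statutory damages: 12 × $9,360 = $112,320
Doubled: 2 × $112,320 = $224,640
Combined award: $224,640 + $12,010 = $236,650
Costs: 10% of $236,650 = $23,665
Award plus costs: $236,650 + $23,665 = $260,315
Cap at $343,350: $260,315 is within the cap, no reduction.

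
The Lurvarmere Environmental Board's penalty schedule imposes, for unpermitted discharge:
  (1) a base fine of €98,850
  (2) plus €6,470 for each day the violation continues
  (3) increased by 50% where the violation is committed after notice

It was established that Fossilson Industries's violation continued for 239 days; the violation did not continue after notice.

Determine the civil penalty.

Per-day component: 239 × €6,470 = €1,546,330
Base plus per-day: €98,850 + €1,546,330 = €1,645,180
The violation did not continue after notice: no 50% increase.

€1,645,180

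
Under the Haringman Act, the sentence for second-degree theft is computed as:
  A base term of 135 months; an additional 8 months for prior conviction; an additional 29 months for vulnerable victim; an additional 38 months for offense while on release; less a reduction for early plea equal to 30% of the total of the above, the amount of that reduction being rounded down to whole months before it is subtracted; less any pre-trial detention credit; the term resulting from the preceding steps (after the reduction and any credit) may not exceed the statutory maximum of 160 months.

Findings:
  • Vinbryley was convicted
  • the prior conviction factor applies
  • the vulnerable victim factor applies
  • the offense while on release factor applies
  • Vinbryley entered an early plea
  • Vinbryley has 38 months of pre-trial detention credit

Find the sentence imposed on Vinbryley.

Prior conviction enhancement: +8 months
Vulnerable victim enhancement: +29 months
Offense while on release enhancement: +38 months
Adjusted term: 135 months + 8 months + 29 months + 38 months = 210 months
Early plea reduction: 30% of 210 months = 63 months (rounded down)
After reduction: 210 − 63 = 147 months
Less pre-trial detention credit: 147 months − 38 months = 109 months
Cap at 160 months: 109 months is within the cap, no reduction.

109 months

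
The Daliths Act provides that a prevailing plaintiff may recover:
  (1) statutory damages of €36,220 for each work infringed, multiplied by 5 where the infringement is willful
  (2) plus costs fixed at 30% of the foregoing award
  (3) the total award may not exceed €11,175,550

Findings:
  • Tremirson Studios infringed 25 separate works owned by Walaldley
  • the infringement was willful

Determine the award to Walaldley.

€5,885,750

Statutory damages: 25 × €36,220 = €905,500
Multiplied by 5: 5 × €905,500 = €4,527,500
Costs: 30% of €4,527,500 = €1,358,250
Award plus costs: €4,527,500 + €1,358,250 = €5,885,750
Cap at €11,175,550: €5,885,750 is within the cap, no reduction.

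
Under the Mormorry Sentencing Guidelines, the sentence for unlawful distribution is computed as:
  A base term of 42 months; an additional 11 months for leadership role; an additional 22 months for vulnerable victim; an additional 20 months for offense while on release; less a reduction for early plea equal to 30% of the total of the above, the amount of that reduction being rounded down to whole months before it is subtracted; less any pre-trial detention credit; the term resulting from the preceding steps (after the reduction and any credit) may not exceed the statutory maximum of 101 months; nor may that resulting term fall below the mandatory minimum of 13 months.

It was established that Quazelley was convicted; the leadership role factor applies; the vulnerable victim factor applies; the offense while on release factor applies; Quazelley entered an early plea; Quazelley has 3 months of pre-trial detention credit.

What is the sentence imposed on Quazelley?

Sentence: 64 months

Leadership role enhancement: +11 months
Vulnerable victim enhancement: +22 months
Offense while on release enhancement: +20 months
Adjusted term: 42 months + 11 months + 22 months + 20 months = 95 months
Early plea reduction: 30% of 95 months = 28 months (rounded down)
After reduction: 95 − 28 = 67 months
Less pre-trial detention credit: 67 months − 3 months = 64 months
Cap at 101 months: 64 months is within the cap, no reduction.
Minimum 13 months: 64 months meets the minimum, no increase.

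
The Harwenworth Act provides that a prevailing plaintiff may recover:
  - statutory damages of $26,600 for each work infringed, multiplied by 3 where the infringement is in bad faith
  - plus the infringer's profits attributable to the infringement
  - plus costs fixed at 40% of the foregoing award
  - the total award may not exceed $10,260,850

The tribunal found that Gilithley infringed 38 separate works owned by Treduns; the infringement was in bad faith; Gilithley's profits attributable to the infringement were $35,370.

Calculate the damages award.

$4,294,878

Statutory damages: 38 × $26,600 = $1,010,800
Trebled: 3 × $1,010,800 = $3,032,400
Combined award: $3,032,400 + $35,370 = $3,067,770
Costs: 40% of $3,067,770 = $1,227,108
Award plus costs: $3,067,770 + $1,227,108 = $4,294,878
Cap at $10,260,850: $4,294,878 is within the cap, no reduction.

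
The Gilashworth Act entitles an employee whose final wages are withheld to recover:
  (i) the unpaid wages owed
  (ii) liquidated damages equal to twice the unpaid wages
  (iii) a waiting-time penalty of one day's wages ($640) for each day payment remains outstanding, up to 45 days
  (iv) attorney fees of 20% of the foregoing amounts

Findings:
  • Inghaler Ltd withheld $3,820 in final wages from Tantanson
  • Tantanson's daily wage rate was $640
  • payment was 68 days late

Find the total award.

Doubled: 2 × $3,820 = $7,640
Penalty days: min(68, 45) = 45
Waiting-time penalty: 45 × $640 = $28,800
Subtotal: $3,820 + $7,640 + $28,800 = $40,260
Attorney fees: 20% of $40,260 = $8,052
Total award: $40,260 + $8,052 = $48,312

$48,312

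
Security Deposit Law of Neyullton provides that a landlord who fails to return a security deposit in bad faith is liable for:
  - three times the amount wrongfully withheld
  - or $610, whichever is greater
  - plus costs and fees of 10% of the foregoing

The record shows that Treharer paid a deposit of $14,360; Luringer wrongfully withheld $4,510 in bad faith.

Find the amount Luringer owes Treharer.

$14,883

Trebled: 3 × $4,510 = $13,530
Minimum $610: $13,530 meets the minimum, no increase.
Costs and fees: 10% of $13,530 = $1,353
Total recovery: $13,530 + $1,353 = $14,883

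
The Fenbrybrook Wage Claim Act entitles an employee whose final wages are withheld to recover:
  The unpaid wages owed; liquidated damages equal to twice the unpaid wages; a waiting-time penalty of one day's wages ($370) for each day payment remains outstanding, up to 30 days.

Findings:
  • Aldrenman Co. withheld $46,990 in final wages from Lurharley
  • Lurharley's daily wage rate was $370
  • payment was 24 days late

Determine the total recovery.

Doubled: 2 × $46,990 = $93,980
Penalty days: min(24, 30) = 24
Waiting-time penalty: 24 × $370 = $8,880
Total award: $46,990 + $93,980 + $8,880 = $149,850

$149,850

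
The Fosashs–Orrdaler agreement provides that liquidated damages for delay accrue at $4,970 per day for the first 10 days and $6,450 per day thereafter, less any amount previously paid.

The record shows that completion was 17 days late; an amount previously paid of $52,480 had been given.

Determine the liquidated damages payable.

$42,370

First 10 days: 10 × $4,970 = $49,700
Remaining days: (17 − 10) × $6,450 = $45,150
Accrued per-day damages: $49,700 + $45,150 = $94,850
Less amount previously paid: $94,850 − $52,480 = $42,370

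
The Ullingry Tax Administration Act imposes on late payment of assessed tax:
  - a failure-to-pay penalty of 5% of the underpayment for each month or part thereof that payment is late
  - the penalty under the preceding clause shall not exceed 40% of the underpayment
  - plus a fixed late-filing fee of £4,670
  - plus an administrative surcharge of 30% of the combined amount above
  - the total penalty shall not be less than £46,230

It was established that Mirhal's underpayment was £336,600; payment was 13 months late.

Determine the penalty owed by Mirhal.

Accrued rate: 5% × 13 = 65%, capped at 40% → 40%
Failure-to-pay penalty: 40% of £336,600 = £134,640
Penalty before surcharge: £134,640 + £4,670 = £139,310
Administrative surcharge: 30% of £139,310 = £41,793
Total penalty: £139,310 + £41,793 = £181,103
Minimum £46,230: £181,103 meets the minimum, no increase.

£181,103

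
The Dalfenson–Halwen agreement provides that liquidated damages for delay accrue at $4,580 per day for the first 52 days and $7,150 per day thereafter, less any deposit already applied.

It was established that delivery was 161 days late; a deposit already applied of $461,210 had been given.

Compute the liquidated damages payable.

First 52 days: 52 × $4,580 = $238,160
Remaining days: (161 − 52) × $7,150 = $779,350
Accrued per-day damages: $238,160 + $779,350 = $1,017,510
Less deposit already applied: $1,017,510 − $461,210 = $556,300

Liquidated damages: $556,300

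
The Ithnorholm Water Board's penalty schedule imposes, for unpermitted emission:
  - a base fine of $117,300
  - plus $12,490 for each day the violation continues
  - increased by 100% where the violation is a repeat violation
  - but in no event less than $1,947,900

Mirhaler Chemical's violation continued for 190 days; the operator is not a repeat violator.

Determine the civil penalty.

Civil penalty: $2,490,400

Per-day component: 190 × $12,490 = $2,373,100
Base plus per-day: $117,300 + $2,373,100 = $2,490,400
The operator is not a repeat violator: no 100% increase.
Minimum $1,947,900: $2,490,400 meets the minimum, no increase.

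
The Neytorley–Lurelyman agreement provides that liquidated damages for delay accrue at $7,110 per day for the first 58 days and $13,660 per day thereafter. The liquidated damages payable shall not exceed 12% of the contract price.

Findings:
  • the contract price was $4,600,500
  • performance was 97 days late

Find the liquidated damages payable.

First 58 days: 58 × $7,110 = $412,380
Remaining days: (97 − 58) × $13,660 = $532,740
Accrued per-day damages: $412,380 + $532,740 = $945,120
Cap: 12% of $4,600,500 = $552,060
Cap at $552,060: $945,120 exceeds the cap → $552,060

$552,060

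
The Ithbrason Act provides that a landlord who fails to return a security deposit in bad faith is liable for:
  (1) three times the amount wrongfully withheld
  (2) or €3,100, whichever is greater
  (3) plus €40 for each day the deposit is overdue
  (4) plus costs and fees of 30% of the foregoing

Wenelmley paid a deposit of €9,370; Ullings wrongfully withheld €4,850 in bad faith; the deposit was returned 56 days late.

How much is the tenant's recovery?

Trebled: 3 × €4,850 = €14,550
Minimum €3,100: €14,550 meets the minimum, no increase.
Late-return penalty: 56 × €40 = €2,240
Damages plus late penalty: €14,550 + €2,240 = €16,790
Costs and fees: 30% of €16,790 = €5,037
Total recovery: €16,790 + €5,037 = €21,827

€21,827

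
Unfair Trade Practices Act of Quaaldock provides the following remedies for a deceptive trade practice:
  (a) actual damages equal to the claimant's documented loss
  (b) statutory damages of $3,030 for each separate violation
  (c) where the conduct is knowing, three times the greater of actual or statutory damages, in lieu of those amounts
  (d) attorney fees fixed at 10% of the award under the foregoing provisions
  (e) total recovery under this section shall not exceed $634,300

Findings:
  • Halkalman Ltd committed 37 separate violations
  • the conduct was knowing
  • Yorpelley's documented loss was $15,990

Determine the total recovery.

Statutory damages: 37 × $3,030 = $112,110
Greater of actual damages ($15,990) or statutory damages ($112,110): $112,110
Trebled: 3 × $112,110 = $336,330
Attorney fees: 10% of $336,330 = $33,633
Total before cap: $336,330 + $33,633 = $369,963
Cap at $634,300: $369,963 is within the cap, no reduction.

$369,963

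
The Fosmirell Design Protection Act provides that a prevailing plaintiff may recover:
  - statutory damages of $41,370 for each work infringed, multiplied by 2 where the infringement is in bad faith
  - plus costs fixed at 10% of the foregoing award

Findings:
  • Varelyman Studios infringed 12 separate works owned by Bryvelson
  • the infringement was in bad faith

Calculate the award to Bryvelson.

$1,092,168

Statutory damages: 12 × $41,370 = $496,440
Doubled: 2 × $496,440 = $992,880
Costs: 10% of $992,880 = $99,288
Award plus costs: $992,880 + $99,288 = $1,092,168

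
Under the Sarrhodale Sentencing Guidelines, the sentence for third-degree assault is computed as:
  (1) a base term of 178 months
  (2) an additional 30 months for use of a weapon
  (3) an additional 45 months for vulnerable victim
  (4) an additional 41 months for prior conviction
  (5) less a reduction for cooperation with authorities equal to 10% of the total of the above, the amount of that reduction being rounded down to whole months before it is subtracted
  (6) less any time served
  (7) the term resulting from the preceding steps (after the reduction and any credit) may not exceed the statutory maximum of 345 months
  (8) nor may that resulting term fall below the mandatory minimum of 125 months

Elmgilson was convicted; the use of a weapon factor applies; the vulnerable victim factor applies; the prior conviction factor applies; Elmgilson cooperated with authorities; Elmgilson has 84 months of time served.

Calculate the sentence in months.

Sentence: 181 months

Use of a weapon enhancement: +30 months
Vulnerable victim enhancement: +45 months
Prior conviction enhancement: +41 months
Adjusted term: 178 months + 30 months + 45 months + 41 months = 294 months
Cooperation with authorities reduction: 10% of 294 months = 29 months (rounded down)
After reduction: 294 − 29 = 265 months
Less time served: 265 months − 84 months = 181 months
Cap at 345 months: 181 months is within the cap, no reduction.
Minimum 125 months: 181 months meets the minimum, no increase.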